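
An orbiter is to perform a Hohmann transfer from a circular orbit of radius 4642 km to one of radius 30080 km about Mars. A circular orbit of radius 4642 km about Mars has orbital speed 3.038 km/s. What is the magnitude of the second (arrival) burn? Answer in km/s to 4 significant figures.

From the circular-orbit relation v² = μ/r at r = 4642 km: μ = v²r = (3.038)² × 4642 = 42843.1 km³/s².
Semi-major axis of the transfer orbit: a_t = (4642 + 30080)/2 = 17361 km.
On the circular orbit at r = 30080 km, v_c = √(μ/r) = 1.1934 km/s.
Vis-viva on the transfer ellipse at r = 30080 km gives v_t = √[μ(2/r − 1/a_t)] = 0.61712 km/s.
Δv₂ = |v_t − v_c| = |0.61712 − 1.1934| = 0.5763 km/s.

Δv₂ = 0.5763 km/s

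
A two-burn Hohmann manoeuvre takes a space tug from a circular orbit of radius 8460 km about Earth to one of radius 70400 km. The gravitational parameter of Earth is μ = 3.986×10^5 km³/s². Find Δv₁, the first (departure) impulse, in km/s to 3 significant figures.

Semi-major axis of the transfer orbit: a_t = (8460 + 70400)/2 = 39430 km.
Circular speed at r = 8460 km: v_c = √(μ/r) = 6.864 km/s.
Vis-viva on the transfer ellipse at r = 8460 km gives v_t = √[μ(2/r − 1/a_t)] = 9.172 km/s.
Δv₁ = |v_t − v_c| = |9.172 − 6.864| = 2.308 km/s.

Δv₁ = 2.31 km/s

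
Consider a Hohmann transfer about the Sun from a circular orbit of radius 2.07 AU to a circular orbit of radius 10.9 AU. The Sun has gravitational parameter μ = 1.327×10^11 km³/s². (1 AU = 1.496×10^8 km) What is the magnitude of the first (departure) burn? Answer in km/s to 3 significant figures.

In km: r₁ = 2.07 × 1.496×10^8 = 3.09672×10^8 km; r₂ = 10.9 × 1.496×10^8 = 1.63064×10^9 km.
The Hohmann ellipse has a_t = (r₁ + r₂)/2 = 9.70156×10^8 km.
On the circular orbit at r = 3.09672×10^8 km, v_c = √(μ/r) = 20.701 km/s.
Vis-viva on the transfer ellipse at r = 3.09672×10^8 km gives v_t = √[μ(2/r − 1/a_t)] = 26.838 km/s.
Δv₁ = |v_t − v_c| = |26.838 − 20.701| = 6.137 km/s.

Δv₁ = 6.14 km/s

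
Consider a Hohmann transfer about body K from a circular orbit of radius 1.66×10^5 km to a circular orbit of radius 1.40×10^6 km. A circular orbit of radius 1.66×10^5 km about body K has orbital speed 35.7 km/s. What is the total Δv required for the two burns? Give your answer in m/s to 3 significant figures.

Δv = 18700 m/s

From the circular-orbit relation v² = μ/r at r = 1.66×10^5 km: μ = v²r = (35.7)² × 1.66×10^5 = 2.11565×10^8 km³/s².
Semi-major axis of the transfer orbit: a_t = (1.660×10^5 + 1.400×10^6)/2 = 7.830×10^5 km.
Circular speed at r₁: v₁ = √(μ/r₁) = √(2.11565×10^8/1.660×10^5) = 35.70 km/s.
On the transfer ellipse at r₁, vis-viva equation gives v_p = √[μ(2/r₁ − 1/a_t)] = 47.74 km/s.
First burn Δv₁ = |v_p − v₁| = 12.04 km/s.
Circular speed at r₂: v₂ = √(μ/r₂) = 12.293 km/s.
Transfer-orbit speed at r₂: v_a = √[μ(2/r₂ − 1/a_t)] = 5.6602 km/s.
Second burn Δv₂ = |v₂ − v_a| = 6.633 km/s.
Δv = Δv₁ + Δv₂ = 12.04 + 6.633 = 18.67 km/s.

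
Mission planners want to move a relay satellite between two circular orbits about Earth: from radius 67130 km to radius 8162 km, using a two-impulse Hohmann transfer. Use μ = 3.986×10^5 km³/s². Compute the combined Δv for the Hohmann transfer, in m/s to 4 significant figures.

Semi-major axis of the transfer orbit: a_t = (67130 + 8162)/2 = 37646 km.
Circular speed at r₁: v₁ = √(μ/r₁) = √(3.986×10^5/67130) = 2.437 km/s.
Transfer-orbit speed at r₁ (vis-viva equation): v_a = √[μ(2/r₁ − 1/a_t)] = 1.135 km/s.
First burn Δv₁ = |v_a − v₁| = 1.302 km/s.
At r₂, v₂ = √(μ/r₂) = 6.988 km/s.
Transfer-orbit speed at r₂: v_p = √[μ(2/r₂ − 1/a_t)] = 9.332 km/s.
Second burn Δv₂ = |v₂ − v_p| = 2.344 km/s.
Total Δv = Δv₁ + Δv₂ = 3.646 km/s.

Δv = 3646 m/s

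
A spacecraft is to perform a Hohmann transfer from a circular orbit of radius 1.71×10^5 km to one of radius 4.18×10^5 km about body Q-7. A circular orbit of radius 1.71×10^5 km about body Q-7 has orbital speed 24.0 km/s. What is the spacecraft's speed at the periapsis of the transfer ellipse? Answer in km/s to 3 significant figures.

v = 28.6 km/s

From the circular-orbit relation v² = μ/r at r = 1.71×10^5 km: μ = v²r = (24.0)² × 1.71×10^5 = 9.84960×10^7 km³/s².
The Hohmann ellipse has a_t = (r₁ + r₂)/2 = 2.945×10^5 km.
At periapsis, r = 1.710×10^5 km.
Applying v² = μ(2/r − 1/a_t): v = 28.59 km/s.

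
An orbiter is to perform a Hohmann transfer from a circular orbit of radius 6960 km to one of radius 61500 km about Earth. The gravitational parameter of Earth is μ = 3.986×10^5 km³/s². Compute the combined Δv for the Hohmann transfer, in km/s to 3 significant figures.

Δv = 3.97 km/s

Semi-major axis of the transfer orbit: a_t = (6960 + 61500)/2 = 34230 km.
At r₁ the circular-orbit speed is v₁ = √(μ/r₁) = 7.5677 km/s.
On the transfer ellipse at r₁, v² = μ(2/r − 1/a) gives v_p = √[μ(2/r₁ − 1/a_t)] = 10.144 km/s.
First burn Δv₁ = |v_p − v₁| = 2.576 km/s.
At r₂, v₂ = √(μ/r₂) = 2.546 km/s.
Transfer-orbit speed at r₂: v_a = √[μ(2/r₂ − 1/a_t)] = 1.148 km/s.
Second burn Δv₂ = |v₂ − v_a| = 1.398 km/s.
Total Δv = Δv₁ + Δv₂ = 3.974 km/s.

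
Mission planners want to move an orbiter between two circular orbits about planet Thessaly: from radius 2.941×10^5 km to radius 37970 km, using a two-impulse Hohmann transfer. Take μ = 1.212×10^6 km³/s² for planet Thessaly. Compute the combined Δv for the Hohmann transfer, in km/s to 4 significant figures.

Δv = 2.929 km/s

Semi-major axis of the transfer orbit: a_t = (2.941×10^5 + 37970)/2 = 1.66035×10^5 km.
At r₁ the circular-orbit speed is v₁ = √(μ/r₁) = 2.030 km/s.
On the transfer ellipse at r₁, vis-viva gives v_a = √[μ(2/r₁ − 1/a_t)] = 0.9708 km/s.
First burn Δv₁ = |v_a − v₁| = 1.059 km/s.
Circular speed at r₂: v₂ = √(μ/r₂) = 5.64977 km/s.
Transfer-orbit speed at r₂: v_p = √[μ(2/r₂ − 1/a_t)] = 7.51932 km/s.
Second burn Δv₂ = |v₂ − v_p| = 1.870 km/s.
Δv = Δv₁ + Δv₂ = 1.059 + 1.870 = 2.929 km/s.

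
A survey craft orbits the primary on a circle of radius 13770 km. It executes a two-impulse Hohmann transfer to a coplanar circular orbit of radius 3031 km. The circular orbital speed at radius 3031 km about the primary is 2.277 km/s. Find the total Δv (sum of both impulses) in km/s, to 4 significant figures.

Δv = 1.065 km/s

From the circular-orbit relation v² = μ/r at r = 3031 km: μ = v²r = (2.277)² × 3031 = 15714.9 km³/s².
The Hohmann ellipse has a_t = (r₁ + r₂)/2 = 8400.5 km.
At r₁ the circular-orbit speed is v₁ = √(μ/r₁) = 1.0683 km/s.
On the transfer ellipse at r₁, vis-viva gives v_a = √[μ(2/r₁ − 1/a_t)] = 0.64170 km/s.
First burn Δv₁ = |v_a − v₁| = 0.4266 km/s.
At r₂, v₂ = √(μ/r₂) = 2.2770 km/s.
Transfer-orbit speed at r₂: v_p = √[μ(2/r₂ − 1/a_t)] = 2.9153 km/s.
Second burn Δv₂ = |v₂ − v_p| = 0.6383 km/s.
Total Δv = Δv₁ + Δv₂ = 1.065 km/s.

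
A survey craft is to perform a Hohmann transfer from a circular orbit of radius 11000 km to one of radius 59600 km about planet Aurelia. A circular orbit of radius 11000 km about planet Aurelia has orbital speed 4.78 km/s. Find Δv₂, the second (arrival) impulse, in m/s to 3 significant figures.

Δv₂ = 907 m/s

From the circular-orbit relation v² = μ/r at r = 11000 km: μ = v²r = (4.78)² × 11000 = 2.51332×10^5 km³/s².
The Hohmann ellipse has a_t = (r₁ + r₂)/2 = 35300 km.
On the circular orbit at r = 59600 km, v_c = √(μ/r) = 2.0535 km/s.
Vis-viva on the transfer ellipse at r = 59600 km gives v_t = √[μ(2/r − 1/a_t)] = 1.1463 km/s.
Δv₂ = |v_t − v_c| = |1.1463 − 2.0535| = 0.9072 km/s.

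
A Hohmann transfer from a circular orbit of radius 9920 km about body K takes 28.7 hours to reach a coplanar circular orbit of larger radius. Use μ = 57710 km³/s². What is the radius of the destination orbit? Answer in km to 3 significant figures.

r₂ = 69400 km

Transfer time t = 28.7 hours = 1.0332×10^5 s, and t = π√(a_t³/μ).
So a_t = (μ t²/π²)^(1/3) = (57710 × (1.0332×10^5)² / π²)^(1/3) = 39668 km.
Since a_t = (r₁ + r₂)/2, r₂ = 2a_t − r₁ = 2×39668 − 9920 = 69416 km.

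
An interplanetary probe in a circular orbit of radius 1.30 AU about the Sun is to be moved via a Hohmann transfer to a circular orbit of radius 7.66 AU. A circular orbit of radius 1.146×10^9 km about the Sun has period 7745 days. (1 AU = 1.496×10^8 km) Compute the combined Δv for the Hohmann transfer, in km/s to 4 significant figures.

Δv = 13.00 km/s

From Kepler's third law T² = 4π²r³/μ at r = 1.146×10^9 km, T = 7745 days = 7745 × 86400 s = 6.69168×10^8 s: μ = 4π²r³/T² = 1.32692×10^11 km³/s².
In km: r₁ = 1.30 × 1.496×10^8 = 1.9448×10^8 km; r₂ = 7.66 × 1.496×10^8 = 1.145936×10^9 km.
Semi-major axis of the transfer orbit: a_t = (1.9448×10^8 + 1.145936×10^9)/2 = 6.70208×10^8 km.
At r₁ the circular-orbit speed is v₁ = √(μ/r₁) = 26.1207 km/s.
Transfer-orbit speed at r₁ (vis-viva equation): v_p = √[μ(2/r₁ − 1/a_t)] = 34.1554 km/s.
First burn Δv₁ = |v_p − v₁| = 8.035 km/s.
At r₂, v₂ = √(μ/r₂) = 10.761 km/s.
Transfer-orbit speed at r₂: v_a = √[μ(2/r₂ − 1/a_t)] = 5.7966 km/s.
Second burn Δv₂ = |v₂ − v_a| = 4.964 km/s.
Total Δv = Δv₁ + Δv₂ = 13.00 km/s.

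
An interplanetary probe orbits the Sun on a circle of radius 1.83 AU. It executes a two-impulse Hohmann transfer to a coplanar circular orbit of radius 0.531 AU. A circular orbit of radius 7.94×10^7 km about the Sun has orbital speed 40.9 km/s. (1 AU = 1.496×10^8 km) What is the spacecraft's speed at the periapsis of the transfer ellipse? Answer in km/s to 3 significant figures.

From the circular-orbit relation v² = μ/r at r = 7.94×10^7 km: μ = v²r = (40.9)² × 7.94×10^7 = 1.32821×10^11 km³/s².
In km: r₁ = 1.83 × 1.496×10^8 = 2.73768×10^8 km; r₂ = 0.531 × 1.496×10^8 = 7.94376×10^7 km.
The Hohmann ellipse has a_t = (r₁ + r₂)/2 = 1.766028×10^8 km.
The periapsis of the transfer ellipse is at r = 7.94376×10^7 km.
From the vis-viva equation, v = √[μ(2/r − 1/a_t)] = 50.91 km/s.

v = 50.9 km/s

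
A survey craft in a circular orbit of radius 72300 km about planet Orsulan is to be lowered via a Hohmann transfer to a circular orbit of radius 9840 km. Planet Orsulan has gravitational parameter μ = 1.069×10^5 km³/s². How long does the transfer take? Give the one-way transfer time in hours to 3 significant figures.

t = 22.2 hours

The Hohmann ellipse has a_t = (r₁ + r₂)/2 = 41070 km.
By Kepler's third law the transfer-orbit period is T = 2π√(a_t³/μ), so t = T/2 = 79970 s.
Converting: 79970 s ÷ 3600 s/hour = 22.2 hours.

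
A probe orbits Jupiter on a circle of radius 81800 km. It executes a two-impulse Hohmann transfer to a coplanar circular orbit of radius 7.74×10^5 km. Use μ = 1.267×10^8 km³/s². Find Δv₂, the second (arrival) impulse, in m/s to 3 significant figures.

Δv₂ = 7200 m/s

Transfer-ellipse semi-major axis a_t = (r₁ + r₂)/2 = (81800 + 7.740×10^5)/2 = 4.279×10^5 km.
Circular speed at r = 7.740×10^5 km: v_c = √(μ/r) = 12.794 km/s.
Transfer-orbit speed at the same r (vis-viva, a = a_t): v_t = √[μ(2/r − 1/a_t)] = 5.5940 km/s.
Δv₂ = |v_t − v_c| = |5.5940 − 12.794| = 7.200 km/s.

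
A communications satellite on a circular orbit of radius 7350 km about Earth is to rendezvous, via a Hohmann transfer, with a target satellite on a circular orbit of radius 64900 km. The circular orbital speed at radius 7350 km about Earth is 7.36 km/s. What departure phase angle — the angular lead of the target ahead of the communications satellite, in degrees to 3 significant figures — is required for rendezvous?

From the circular-orbit relation v² = μ/r at r = 7350 km: μ = v²r = (7.36)² × 7350 = 3.98147×10^5 km³/s².
Semi-major axis of the transfer orbit: a_t = (7350 + 64900)/2 = 36125 km.
The half-period of the transfer ellipse is t = π√(a_t³/μ) = 34190 s.
The target's mean motion on its circular orbit is ω₂ = √(μ/r₂³) = 3.816×10^-5 rad/s.
Angle swept by the target during transfer: ω₂·t = 1.3047 rad = 74.75°.
Arrival is 180° from departure on the ellipse, so φ = 180° − 74.75° = 105°.

φ = 105°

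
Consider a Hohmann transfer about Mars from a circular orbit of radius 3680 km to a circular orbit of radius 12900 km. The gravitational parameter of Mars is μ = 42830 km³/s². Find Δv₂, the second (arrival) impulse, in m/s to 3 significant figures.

Semi-major axis of the transfer orbit: a_t = (3680 + 12900)/2 = 8290 km.
Circular speed at r = 12900 km: v_c = √(μ/r) = 1.8221 km/s.
Vis-viva on the transfer ellipse at r = 12900 km gives v_t = √[μ(2/r − 1/a_t)] = 1.2140 km/s.
Δv₂ = |v_t − v_c| = |1.2140 − 1.8221| = 0.6081 km/s.

Δv₂ = 608 m/s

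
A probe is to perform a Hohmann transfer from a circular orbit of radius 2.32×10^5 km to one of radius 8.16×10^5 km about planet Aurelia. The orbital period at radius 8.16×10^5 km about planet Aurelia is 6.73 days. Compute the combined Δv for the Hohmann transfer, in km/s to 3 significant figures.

From Kepler's third law T² = 4π²r³/μ at r = 8.16×10^5 km, T = 6.73 days = 6.73 × 86400 s = 5.81472×10^5 s: μ = 4π²r³/T² = 6.34414×10^7 km³/s².
The Hohmann ellipse has a_t = (r₁ + r₂)/2 = 5.240×10^5 km.
At r₁ the circular-orbit speed is v₁ = √(μ/r₁) = 16.53645 km/s.
On the transfer ellipse at r₁, vis-viva gives v_p = √[μ(2/r₁ − 1/a_t)] = 20.63582 km/s.
First burn Δv₁ = |v_p − v₁| = 4.0994 km/s.
At r₂, v₂ = √(μ/r₂) = 8.8174 km/s.
Transfer-orbit speed at r₂: v_a = √[μ(2/r₂ − 1/a_t)] = 5.8670 km/s.
Second burn Δv₂ = |v₂ − v_a| = 2.9504 km/s.
Total Δv = Δv₁ + Δv₂ = 7.050 km/s.

Δv = 7.05 km/s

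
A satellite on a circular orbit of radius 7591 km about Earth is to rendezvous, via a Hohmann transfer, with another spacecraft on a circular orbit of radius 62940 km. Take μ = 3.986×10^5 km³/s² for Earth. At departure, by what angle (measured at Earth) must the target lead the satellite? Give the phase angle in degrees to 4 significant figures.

Transfer-ellipse semi-major axis a_t = (r₁ + r₂)/2 = (7591 + 62940)/2 = 35265.5 km.
The half-period of the transfer ellipse is t = π√(a_t³/μ) = 32954 s.
Target angular speed ω₂ = √(μ/r₂³) = 3.9983×10^-5 rad/s.
Angle swept by the target during transfer: ω₂·t = 1.3176 rad = 75.49°.
The satellite traverses 180° on the transfer ellipse, so the target must lead by 180° − 75.49° = 104.5°.

φ = 104.5°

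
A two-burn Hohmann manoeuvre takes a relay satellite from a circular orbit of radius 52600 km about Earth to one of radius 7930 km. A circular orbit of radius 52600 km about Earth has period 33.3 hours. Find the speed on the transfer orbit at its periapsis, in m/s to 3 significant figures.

v = 9360 m/s

From Kepler's third law T² = 4π²r³/μ at r = 52600 km, T = 33.3 hours = 33.3 × 3600 s = 1.1988×10^5 s: μ = 4π²r³/T² = 3.99782×10^5 km³/s².
Semi-major axis of the transfer orbit: a_t = (52600 + 7930)/2 = 30265 km.
At periapsis, r = 7930 km.
Vis-viva: v = √[μ(2/r − 1/a_t)] = √[3.99782×10^5 × (2/7930 − 1/30265)] = 9.360 km/s.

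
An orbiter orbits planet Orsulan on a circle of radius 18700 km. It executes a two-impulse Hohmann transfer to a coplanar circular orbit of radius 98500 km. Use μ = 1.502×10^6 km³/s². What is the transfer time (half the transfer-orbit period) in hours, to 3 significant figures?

t = 10.1 hours

Semi-major axis of the transfer orbit: a_t = (18700 + 98500)/2 = 58600 km.
Half the transfer-orbit period gives t = π√(a_t³/μ) = 36360 s.
Converting: 36360 s ÷ 3600 s/hour = 10.1 hours.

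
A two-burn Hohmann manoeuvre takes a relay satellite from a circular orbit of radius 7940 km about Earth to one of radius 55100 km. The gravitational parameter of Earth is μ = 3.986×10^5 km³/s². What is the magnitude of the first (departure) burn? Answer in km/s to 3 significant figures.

Δv₁ = 2.28 km/s

The Hohmann ellipse has a_t = (r₁ + r₂)/2 = 31520 km.
On the circular orbit at r = 7940 km, v_c = √(μ/r) = 7.085 km/s.
Transfer-orbit speed at the same r (vis-viva, a = a_t): v_t = √[μ(2/r − 1/a_t)] = 9.368 km/s.
Δv₁ = |v_t − v_c| = |9.368 − 7.085| = 2.283 km/s.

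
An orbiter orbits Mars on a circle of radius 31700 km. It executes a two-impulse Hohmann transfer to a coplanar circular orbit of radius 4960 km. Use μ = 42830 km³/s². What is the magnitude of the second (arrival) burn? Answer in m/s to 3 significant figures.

Transfer-ellipse semi-major axis a_t = (r₁ + r₂)/2 = (31700 + 4960)/2 = 18330 km.
Circular speed at r = 4960 km: v_c = √(μ/r) = 2.9386 km/s.
Vis-viva on the transfer ellipse at r = 4960 km gives v_t = √[μ(2/r − 1/a_t)] = 3.8644 km/s.
Δv₂ = |v_t − v_c| = |3.8644 − 2.9386| = 0.9258 km/s.

Δv₂ = 926 m/s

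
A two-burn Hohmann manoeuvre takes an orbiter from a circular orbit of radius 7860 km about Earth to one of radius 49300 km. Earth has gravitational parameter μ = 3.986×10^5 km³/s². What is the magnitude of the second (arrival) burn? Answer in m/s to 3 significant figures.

Δv₂ = 1350 m/s

Semi-major axis of the transfer orbit: a_t = (7860 + 49300)/2 = 28580 km.
On the circular orbit at r = 49300 km, v_c = √(μ/r) = 2.843 km/s.
Transfer-orbit speed at the same r (vis-viva, a = a_t): v_t = √[μ(2/r − 1/a_t)] = 1.491 km/s.
Δv₂ = |v_t − v_c| = |1.491 − 2.843| = 1.352 km/s.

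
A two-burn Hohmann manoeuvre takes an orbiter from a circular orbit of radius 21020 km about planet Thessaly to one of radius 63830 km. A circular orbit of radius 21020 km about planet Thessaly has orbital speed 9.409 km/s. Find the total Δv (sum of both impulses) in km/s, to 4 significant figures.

Δv = 3.731 km/s

From the circular-orbit relation v² = μ/r at r = 21020 km: μ = v²r = (9.409)² × 21020 = 1.86089×10^6 km³/s².
Transfer-ellipse semi-major axis a_t = (r₁ + r₂)/2 = (21020 + 63830)/2 = 42425 km.
Circular speed at r₁: v₁ = √(μ/r₁) = √(1.86089×10^6/21020) = 9.4090 km/s.
On the transfer ellipse at r₁, v² = μ(2/r − 1/a) gives v_p = √[μ(2/r₁ − 1/a_t)] = 11.541 km/s.
First burn Δv₁ = |v_p − v₁| = 2.132 km/s.
Circular speed at r₂: v₂ = √(μ/r₂) = 5.3994 km/s.
Transfer-orbit speed at r₂: v_a = √[μ(2/r₂ − 1/a_t)] = 3.8006 km/s.
Second burn Δv₂ = |v₂ − v_a| = 1.599 km/s.
Δv = Δv₁ + Δv₂ = 2.132 + 1.599 = 3.731 km/s.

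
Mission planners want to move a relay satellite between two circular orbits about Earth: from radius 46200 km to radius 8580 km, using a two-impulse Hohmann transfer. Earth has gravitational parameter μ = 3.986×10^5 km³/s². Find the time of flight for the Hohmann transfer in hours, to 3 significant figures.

t = 6.27 hours

Transfer-ellipse semi-major axis a_t = (r₁ + r₂)/2 = (46200 + 8580)/2 = 27390 km.
By Kepler's third law the transfer-orbit period is T = 2π√(a_t³/μ), so t = T/2 = 22560 s.
Converting: 22560 s ÷ 3600 s/hour = 6.27 hours.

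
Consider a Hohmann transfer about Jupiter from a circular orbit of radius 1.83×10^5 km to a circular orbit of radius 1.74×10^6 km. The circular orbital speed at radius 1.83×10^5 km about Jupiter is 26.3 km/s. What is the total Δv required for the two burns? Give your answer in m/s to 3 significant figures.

From the circular-orbit relation v² = μ/r at r = 1.83×10^5 km: μ = v²r = (26.3)² × 1.83×10^5 = 1.26579×10^8 km³/s².
Semi-major axis of the transfer orbit: a_t = (1.830×10^5 + 1.740×10^6)/2 = 9.615×10^5 km.
Circular speed at r₁: v₁ = √(μ/r₁) = √(1.26579×10^8/1.830×10^5) = 26.30 km/s.
Transfer-orbit speed at r₁ (vis-viva equation): v_p = √[μ(2/r₁ − 1/a_t)] = 35.38 km/s.
First burn Δv₁ = |v_p − v₁| = 9.080 km/s.
At r₂, v₂ = √(μ/r₂) = 8.529 km/s.
Transfer-orbit speed at r₂: v_a = √[μ(2/r₂ − 1/a_t)] = 3.721 km/s.
Second burn Δv₂ = |v₂ − v_a| = 4.808 km/s.
Δv = Δv₁ + Δv₂ = 9.080 + 4.808 = 13.89 km/s.

Δv = 13900 m/s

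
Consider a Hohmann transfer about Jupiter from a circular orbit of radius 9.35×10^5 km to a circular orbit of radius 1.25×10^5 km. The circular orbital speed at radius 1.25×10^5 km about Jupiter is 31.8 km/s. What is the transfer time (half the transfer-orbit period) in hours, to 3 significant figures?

From the circular-orbit relation v² = μ/r at r = 1.25×10^5 km: μ = v²r = (31.8)² × 1.25×10^5 = 1.26405×10^8 km³/s².
Semi-major axis of the transfer orbit: a_t = (9.350×10^5 + 1.250×10^5)/2 = 5.300×10^5 km.
Transfer time t = π√(a_t³/μ) = π√((5.300×10^5)³ / 1.26405×10^8) = 1.078×10^5 s.
Converting: 1.078×10^5 s ÷ 3600 s/hour = 29.9 hours.

t = 29.9 hours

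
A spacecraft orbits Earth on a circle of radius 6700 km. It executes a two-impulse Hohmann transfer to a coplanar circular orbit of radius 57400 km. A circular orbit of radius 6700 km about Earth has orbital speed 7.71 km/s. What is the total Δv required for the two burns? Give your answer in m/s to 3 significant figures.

Δv = 4040 m/s

From the circular-orbit relation v² = μ/r at r = 6700 km: μ = v²r = (7.71)² × 6700 = 3.98275×10^5 km³/s².
Transfer-ellipse semi-major axis a_t = (r₁ + r₂)/2 = (6700 + 57400)/2 = 32050 km.
At r₁ the circular-orbit speed is v₁ = √(μ/r₁) = 7.7100 km/s.
On the transfer ellipse at r₁, vis-viva gives v_p = √[μ(2/r₁ − 1/a_t)] = 10.318 km/s.
First burn Δv₁ = |v_p − v₁| = 2.608 km/s.
Circular speed at r₂: v₂ = √(μ/r₂) = 2.634 km/s.
Transfer-orbit speed at r₂: v_a = √[μ(2/r₂ − 1/a_t)] = 1.204 km/s.
Second burn Δv₂ = |v₂ − v_a| = 1.430 km/s.
Δv = Δv₁ + Δv₂ = 2.608 + 1.430 = 4.038 km/s.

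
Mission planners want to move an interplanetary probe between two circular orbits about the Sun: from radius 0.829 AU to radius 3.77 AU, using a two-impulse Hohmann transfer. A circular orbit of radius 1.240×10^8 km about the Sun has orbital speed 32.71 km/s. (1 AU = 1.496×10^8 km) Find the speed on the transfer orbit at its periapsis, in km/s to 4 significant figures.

v = 41.88 km/s

From the circular-orbit relation v² = μ/r at r = 1.240×10^8 km: μ = v²r = (32.71)² × 1.240×10^8 = 1.32673×10^11 km³/s².
In km: r₁ = 0.829 × 1.496×10^8 = 1.240184×10^8 km; r₂ = 3.77 × 1.496×10^8 = 5.63992×10^8 km.
The Hohmann ellipse has a_t = (r₁ + r₂)/2 = 3.440052×10^8 km.
The periapsis of the transfer ellipse is at r = 1.240184×10^8 km.
Vis-viva: v = √[μ(2/r − 1/a_t)] = √[1.32673×10^11 × (2/1.240184×10^8 − 1/3.440052×10^8)] = 41.88 km/s.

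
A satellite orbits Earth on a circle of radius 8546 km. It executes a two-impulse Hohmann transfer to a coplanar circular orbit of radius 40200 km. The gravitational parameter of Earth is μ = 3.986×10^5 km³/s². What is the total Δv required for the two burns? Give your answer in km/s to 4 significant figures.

Δv = 3.226 km/s

Semi-major axis of the transfer orbit: a_t = (8546 + 40200)/2 = 24373 km.
Circular speed at r₁: v₁ = √(μ/r₁) = √(3.986×10^5/8546) = 6.82947 km/s.
Transfer-orbit speed at r₁ (vis-viva equation): v_p = √[μ(2/r₁ − 1/a_t)] = 8.77093 km/s.
First burn Δv₁ = |v_p − v₁| = 1.9415 km/s.
Circular speed at r₂: v₂ = √(μ/r₂) = 3.1489 km/s.
Transfer-orbit speed at r₂: v_a = √[μ(2/r₂ − 1/a_t)] = 1.8646 km/s.
Second burn Δv₂ = |v₂ − v_a| = 1.2843 km/s.
Δv = Δv₁ + Δv₂ = 1.9415 + 1.2843 = 3.226 km/s.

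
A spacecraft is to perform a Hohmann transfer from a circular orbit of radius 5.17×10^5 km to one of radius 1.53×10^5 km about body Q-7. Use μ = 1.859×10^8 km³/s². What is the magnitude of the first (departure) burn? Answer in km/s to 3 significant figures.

Semi-major axis of the transfer orbit: a_t = (5.170×10^5 + 1.530×10^5)/2 = 3.350×10^5 km.
On the circular orbit at r = 5.170×10^5 km, v_c = √(μ/r) = 18.962 km/s.
Transfer-orbit speed at the same r (vis-viva, a = a_t): v_t = √[μ(2/r − 1/a_t)] = 12.815 km/s.
Δv₁ = |v_t − v_c| = |12.815 − 18.962| = 6.147 km/s.

Δv₁ = 6.15 km/s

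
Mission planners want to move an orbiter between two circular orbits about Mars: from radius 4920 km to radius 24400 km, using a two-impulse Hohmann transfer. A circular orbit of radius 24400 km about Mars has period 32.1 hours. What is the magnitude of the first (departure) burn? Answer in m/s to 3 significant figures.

From Kepler's third law T² = 4π²r³/μ at r = 24400 km, T = 32.1 hours = 32.1 × 3600 s = 1.1556×10^5 s: μ = 4π²r³/T² = 42945.2 km³/s².
The Hohmann ellipse has a_t = (r₁ + r₂)/2 = 14660 km.
On the circular orbit at r = 4920 km, v_c = √(μ/r) = 2.95444 km/s.
Vis-viva on the transfer ellipse at r = 4920 km gives v_t = √[μ(2/r − 1/a_t)] = 3.81156 km/s.
Δv₁ = |v_t − v_c| = |3.81156 − 2.95444| = 0.8571 km/s.

Δv₁ = 857 m/s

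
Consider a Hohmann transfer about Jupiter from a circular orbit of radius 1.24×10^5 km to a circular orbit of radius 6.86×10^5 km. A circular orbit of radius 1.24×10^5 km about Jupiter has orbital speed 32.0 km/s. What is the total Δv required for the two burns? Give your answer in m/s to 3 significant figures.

Δv = 15700 m/s

From the circular-orbit relation v² = μ/r at r = 1.24×10^5 km: μ = v²r = (32.0)² × 1.24×10^5 = 1.26976×10^8 km³/s².
Transfer-ellipse semi-major axis a_t = (r₁ + r₂)/2 = (1.240×10^5 + 6.860×10^5)/2 = 4.050×10^5 km.
At r₁ the circular-orbit speed is v₁ = √(μ/r₁) = 32.000 km/s.
Transfer-orbit speed at r₁ (v² = μ(2/r − 1/a)): v_p = √[μ(2/r₁ − 1/a_t)] = 41.647 km/s.
First burn Δv₁ = |v_p − v₁| = 9.647 km/s.
Circular speed at r₂: v₂ = √(μ/r₂) = 13.605 km/s.
Transfer-orbit speed at r₂: v_a = √[μ(2/r₂ − 1/a_t)] = 7.5280 km/s.
Second burn Δv₂ = |v₂ − v_a| = 6.077 km/s.
Δv = Δv₁ + Δv₂ = 9.647 + 6.077 = 15.72 km/s.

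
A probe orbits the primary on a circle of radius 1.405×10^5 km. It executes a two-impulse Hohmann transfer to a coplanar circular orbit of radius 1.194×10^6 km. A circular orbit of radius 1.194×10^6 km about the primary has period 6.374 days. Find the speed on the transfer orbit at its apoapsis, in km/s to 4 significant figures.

From Kepler's third law T² = 4π²r³/μ at r = 1.194×10^6 km, T = 6.374 days = 6.374 × 86400 s = 5.507136×10^5 s: μ = 4π²r³/T² = 2.21575×10^8 km³/s².
Semi-major axis of the transfer orbit: a_t = (1.405×10^5 + 1.194×10^6)/2 = 6.6725×10^5 km.
The apoapsis of the transfer ellipse is at r = 1.194×10^6 km.
Vis-viva: v = √[μ(2/r − 1/a_t)] = √[2.21575×10^8 × (2/1.194×10^6 − 1/6.6725×10^5)] = 6.251 km/s.

v = 6.251 km/s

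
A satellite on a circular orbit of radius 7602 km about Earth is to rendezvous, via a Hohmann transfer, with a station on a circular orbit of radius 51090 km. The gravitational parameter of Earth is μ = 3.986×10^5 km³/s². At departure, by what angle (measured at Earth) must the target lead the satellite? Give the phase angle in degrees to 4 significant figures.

φ = 101.6°

Semi-major axis of the transfer orbit: a_t = (7602 + 51090)/2 = 29346 km.
The half-period of the transfer ellipse is t = π√(a_t³/μ) = 25015 s.
Target angular speed ω₂ = √(μ/r₂³) = 5.4672×10^-5 rad/s.
Angle swept by the target during transfer: ω₂·t = 1.3676 rad = 78.36°.
Arrival is 180° from departure on the ellipse, so φ = 180° − 78.36° = 101.6°.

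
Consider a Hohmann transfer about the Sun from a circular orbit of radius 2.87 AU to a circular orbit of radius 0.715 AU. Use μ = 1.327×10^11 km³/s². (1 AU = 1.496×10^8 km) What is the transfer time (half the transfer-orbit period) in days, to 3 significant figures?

In km: r₁ = 2.87 × 1.496×10^8 = 4.29352×10^8 km; r₂ = 0.715 × 1.496×10^8 = 1.06964×10^8 km.
The Hohmann ellipse has a_t = (r₁ + r₂)/2 = 2.68158×10^8 km.
Transfer time t = π√(a_t³/μ) = π√((2.68158×10^8)³ / 1.327×10^11) = 3.787×10^7 s.
Converting: 3.787×10^7 s ÷ 86400 s/day = 438 days.

t = 438 days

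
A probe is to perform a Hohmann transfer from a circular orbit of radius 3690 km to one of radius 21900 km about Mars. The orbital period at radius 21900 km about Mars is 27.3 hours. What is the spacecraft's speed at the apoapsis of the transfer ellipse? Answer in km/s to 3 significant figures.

From Kepler's third law T² = 4π²r³/μ at r = 21900 km, T = 27.3 hours = 27.3 × 3600 s = 98280 s: μ = 4π²r³/T² = 42930.1 km³/s².
Semi-major axis of the transfer orbit: a_t = (3690 + 21900)/2 = 12795 km.
The apoapsis of the transfer ellipse is at r = 21900 km.
From the vis-viva equation, v = √[μ(2/r − 1/a_t)] = 0.7519 km/s.

v = 0.752 km/s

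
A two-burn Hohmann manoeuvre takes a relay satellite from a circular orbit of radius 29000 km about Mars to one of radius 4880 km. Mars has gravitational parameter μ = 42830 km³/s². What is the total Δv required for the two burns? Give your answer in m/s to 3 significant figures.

Δv = 1480 m/s

Transfer-ellipse semi-major axis a_t = (r₁ + r₂)/2 = (29000 + 4880)/2 = 16940 km.
Circular speed at r₁: v₁ = √(μ/r₁) = √(42830/29000) = 1.2153 km/s.
On the transfer ellipse at r₁, v² = μ(2/r − 1/a) gives v_a = √[μ(2/r₁ − 1/a_t)] = 0.65227 km/s.
First burn Δv₁ = |v_a − v₁| = 0.5630 km/s.
At r₂, v₂ = √(μ/r₂) = 2.9625 km/s.
Transfer-orbit speed at r₂: v_p = √[μ(2/r₂ − 1/a_t)] = 3.8762 km/s.
Second burn Δv₂ = |v₂ − v_p| = 0.9137 km/s.
Δv = Δv₁ + Δv₂ = 0.5630 + 0.9137 = 1.477 km/s.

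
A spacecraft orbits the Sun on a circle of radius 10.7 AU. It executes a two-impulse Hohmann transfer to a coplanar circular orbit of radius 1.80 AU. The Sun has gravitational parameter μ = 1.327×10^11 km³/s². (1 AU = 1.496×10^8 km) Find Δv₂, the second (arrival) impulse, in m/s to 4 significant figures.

In km: r₁ = 10.7 × 1.496×10^8 = 1.60072×10^9 km; r₂ = 1.80 × 1.496×10^8 = 2.6928×10^8 km.
Transfer-ellipse semi-major axis a_t = (r₁ + r₂)/2 = (1.60072×10^9 + 2.6928×10^8)/2 = 9.350×10^8 km.
On the circular orbit at r = 2.6928×10^8 km, v_c = √(μ/r) = 22.199 km/s.
Transfer-orbit speed at the same r (vis-viva, a = a_t): v_t = √[μ(2/r − 1/a_t)] = 29.046 km/s.
Δv₂ = |v_t − v_c| = |29.046 − 22.199| = 6.847 km/s.

Δv₂ = 6847 m/s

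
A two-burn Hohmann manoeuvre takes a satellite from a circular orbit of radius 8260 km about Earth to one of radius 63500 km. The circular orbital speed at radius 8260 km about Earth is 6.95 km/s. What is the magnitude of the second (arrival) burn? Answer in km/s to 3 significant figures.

Δv₂ = 1.30 km/s

From the circular-orbit relation v² = μ/r at r = 8260 km: μ = v²r = (6.95)² × 8260 = 3.98979×10^5 km³/s².
The Hohmann ellipse has a_t = (r₁ + r₂)/2 = 35880 km.
On the circular orbit at r = 63500 km, v_c = √(μ/r) = 2.507 km/s.
Transfer-orbit speed at the same r (vis-viva, a = a_t): v_t = √[μ(2/r − 1/a_t)] = 1.203 km/s.
Δv₂ = |v_t − v_c| = |1.203 − 2.507| = 1.304 km/s.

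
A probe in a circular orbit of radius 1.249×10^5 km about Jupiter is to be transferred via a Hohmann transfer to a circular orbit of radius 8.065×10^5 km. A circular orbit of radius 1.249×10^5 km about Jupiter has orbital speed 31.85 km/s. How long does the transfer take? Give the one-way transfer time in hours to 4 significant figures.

From the circular-orbit relation v² = μ/r at r = 1.249×10^5 km: μ = v²r = (31.85)² × 1.249×10^5 = 1.26701×10^8 km³/s².
Semi-major axis of the transfer orbit: a_t = (1.249×10^5 + 8.065×10^5)/2 = 4.657×10^5 km.
Transfer time t = π√(a_t³/μ) = π√((4.657×10^5)³ / 1.26701×10^8) = 88700 s.
Converting: 88700 s ÷ 3600 s/hour = 24.64 hours.

t = 24.64 hours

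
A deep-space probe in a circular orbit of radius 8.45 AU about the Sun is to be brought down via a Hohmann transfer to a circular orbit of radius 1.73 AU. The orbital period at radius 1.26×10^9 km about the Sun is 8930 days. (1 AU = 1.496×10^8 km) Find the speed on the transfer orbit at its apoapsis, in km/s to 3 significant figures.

v = 5.97 km/s

From Kepler's third law T² = 4π²r³/μ at r = 1.26×10^9 km, T = 8930 days = 8930 × 86400 s = 7.71552×10^8 s: μ = 4π²r³/T² = 1.32660×10^11 km³/s².
In km: r₁ = 8.45 × 1.496×10^8 = 1.26412×10^9 km; r₂ = 1.73 × 1.496×10^8 = 2.58808×10^8 km.
Semi-major axis of the transfer orbit: a_t = (1.26412×10^9 + 2.58808×10^8)/2 = 7.61464×10^8 km.
At apoapsis, r = 1.26412×10^9 km.
Vis-viva: v = √[μ(2/r − 1/a_t)] = √[1.32660×10^11 × (2/1.26412×10^9 − 1/7.61464×10^8)] = 5.972 km/s.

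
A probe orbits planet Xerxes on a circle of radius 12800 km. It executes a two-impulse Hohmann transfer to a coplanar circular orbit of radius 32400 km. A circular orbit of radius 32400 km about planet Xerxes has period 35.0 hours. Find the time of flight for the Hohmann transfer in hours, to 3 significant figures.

From Kepler's third law T² = 4π²r³/μ at r = 32400 km, T = 35.0 hours = 35.0 × 3600 s = 1.260×10^5 s: μ = 4π²r³/T² = 84577.3 km³/s².
Transfer-ellipse semi-major axis a_t = (r₁ + r₂)/2 = (12800 + 32400)/2 = 22600 km.
Transfer time t = π√(a_t³/μ) = π√((22600)³ / 84577.3) = 36700 s.
Converting: 36700 s ÷ 3600 s/hour = 10.2 hours.

t = 10.2 hours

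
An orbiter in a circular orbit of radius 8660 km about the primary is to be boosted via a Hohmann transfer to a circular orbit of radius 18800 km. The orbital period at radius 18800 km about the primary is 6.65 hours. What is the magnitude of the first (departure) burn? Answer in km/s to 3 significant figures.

Δv₁ = 1.24 km/s

From Kepler's third law T² = 4π²r³/μ at r = 18800 km, T = 6.65 hours = 6.65 × 3600 s = 23940 s: μ = 4π²r³/T² = 4.57704×10^5 km³/s².
The Hohmann ellipse has a_t = (r₁ + r₂)/2 = 13730 km.
Circular speed at r = 8660 km: v_c = √(μ/r) = 7.270 km/s.
Transfer-orbit speed at the same r (vis-viva, a = a_t): v_t = √[μ(2/r − 1/a_t)] = 8.507 km/s.
Δv₁ = |v_t − v_c| = |8.507 − 7.270| = 1.237 km/s.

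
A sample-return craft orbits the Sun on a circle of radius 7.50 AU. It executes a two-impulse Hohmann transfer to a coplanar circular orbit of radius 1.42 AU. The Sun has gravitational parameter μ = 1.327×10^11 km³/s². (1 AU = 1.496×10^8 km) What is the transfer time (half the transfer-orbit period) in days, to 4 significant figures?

In km: r₁ = 7.50 × 1.496×10^8 = 1.122×10^9 km; r₂ = 1.42 × 1.496×10^8 = 2.12432×10^8 km.
Semi-major axis of the transfer orbit: a_t = (1.122×10^9 + 2.12432×10^8)/2 = 6.67216×10^8 km.
Transfer time t = π√(a_t³/μ) = π√((6.67216×10^8)³ / 1.327×10^11) = 1.486×10^8 s.
Converting: 1.486×10^8 s ÷ 86400 s/day = 1720 days.

t = 1720 days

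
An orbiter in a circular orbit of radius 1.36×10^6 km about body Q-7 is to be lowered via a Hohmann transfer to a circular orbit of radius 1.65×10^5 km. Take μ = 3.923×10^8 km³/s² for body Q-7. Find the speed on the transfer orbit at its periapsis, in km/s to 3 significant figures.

v = 65.1 km/s

Semi-major axis of the transfer orbit: a_t = (1.360×10^6 + 1.650×10^5)/2 = 7.625×10^5 km.
The periapsis of the transfer ellipse is at r = 1.650×10^5 km.
Applying v² = μ(2/r − 1/a_t): v = 65.12 km/s.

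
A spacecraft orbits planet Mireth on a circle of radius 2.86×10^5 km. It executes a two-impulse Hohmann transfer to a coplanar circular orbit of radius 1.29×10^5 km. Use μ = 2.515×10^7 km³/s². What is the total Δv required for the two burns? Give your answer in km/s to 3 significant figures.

Δv = 4.41 km/s

Semi-major axis of the transfer orbit: a_t = (2.860×10^5 + 1.290×10^5)/2 = 2.075×10^5 km.
Circular speed at r₁: v₁ = √(μ/r₁) = √(2.515×10^7/2.860×10^5) = 9.3775 km/s.
Transfer-orbit speed at r₁ (v² = μ(2/r − 1/a)): v_a = √[μ(2/r₁ − 1/a_t)] = 7.3939 km/s.
First burn Δv₁ = |v_a − v₁| = 1.9836 km/s.
Circular speed at r₂: v₂ = √(μ/r₂) = 13.96285 km/s.
Transfer-orbit speed at r₂: v_p = √[μ(2/r₂ − 1/a_t)] = 16.39261 km/s.
Second burn Δv₂ = |v₂ − v_p| = 2.4298 km/s.
Δv = Δv₁ + Δv₂ = 1.9836 + 2.4298 = 4.413 km/s.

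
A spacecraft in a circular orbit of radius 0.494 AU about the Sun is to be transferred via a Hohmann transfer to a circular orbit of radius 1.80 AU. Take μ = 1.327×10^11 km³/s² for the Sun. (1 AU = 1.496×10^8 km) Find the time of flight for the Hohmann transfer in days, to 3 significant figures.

t = 224 days

In km: r₁ = 0.494 × 1.496×10^8 = 7.39024×10^7 km; r₂ = 1.80 × 1.496×10^8 = 2.6928×10^8 km.
The Hohmann ellipse has a_t = (r₁ + r₂)/2 = 1.715912×10^8 km.
Transfer time t = π√(a_t³/μ) = π√((1.715912×10^8)³ / 1.327×10^11) = 1.938×10^7 s.
Converting: 1.938×10^7 s ÷ 86400 s/day = 224 days.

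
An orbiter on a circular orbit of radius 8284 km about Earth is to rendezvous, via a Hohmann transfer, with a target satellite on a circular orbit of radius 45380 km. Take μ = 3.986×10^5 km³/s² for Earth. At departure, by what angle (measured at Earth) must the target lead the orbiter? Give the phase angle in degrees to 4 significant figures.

Semi-major axis of the transfer orbit: a_t = (8284 + 45380)/2 = 26832 km.
Transfer time t = π√(a_t³/μ) = 21870 s.
Target angular speed ω₂ = √(μ/r₂³) = 6.531×10^-5 rad/s.
Angle swept by the target during transfer: ω₂·t = 1.4283 rad = 81.84°.
The orbiter traverses 180° on the transfer ellipse, so the target must lead by 180° − 81.84° = 98.16°.

φ = 98.16°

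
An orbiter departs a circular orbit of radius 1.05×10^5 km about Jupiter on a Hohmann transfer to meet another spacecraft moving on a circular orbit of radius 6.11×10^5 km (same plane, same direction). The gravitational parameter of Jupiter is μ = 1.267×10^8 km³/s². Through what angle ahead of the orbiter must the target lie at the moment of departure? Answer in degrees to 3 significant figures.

φ = 99.3°

The Hohmann ellipse has a_t = (r₁ + r₂)/2 = 3.580×10^5 km.
Transfer time t = π√(a_t³/μ) = 59780 s.
The target's mean motion on its circular orbit is ω₂ = √(μ/r₂³) = 2.357×10^-5 rad/s.
Angle swept by the target during transfer: ω₂·t = 1.409 rad = 80.73°.
The orbiter traverses 180° on the transfer ellipse, so the target must lead by 180° − 80.73° = 99.3°.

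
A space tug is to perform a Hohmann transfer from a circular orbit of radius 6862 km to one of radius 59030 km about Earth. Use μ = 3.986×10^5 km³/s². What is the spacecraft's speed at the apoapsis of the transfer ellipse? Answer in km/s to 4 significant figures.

Semi-major axis of the transfer orbit: a_t = (6862 + 59030)/2 = 32946 km.
At apoapsis, r = 59030 km.
From the vis-viva equation, v = √[μ(2/r − 1/a_t)] = 1.186 km/s.

v = 1.186 km/s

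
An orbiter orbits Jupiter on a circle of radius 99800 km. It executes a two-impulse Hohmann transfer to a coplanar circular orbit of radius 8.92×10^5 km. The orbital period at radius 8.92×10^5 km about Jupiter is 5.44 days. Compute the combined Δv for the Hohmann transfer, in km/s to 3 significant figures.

From Kepler's third law T² = 4π²r³/μ at r = 8.92×10^5 km, T = 5.44 days = 5.44 × 86400 s = 4.70016×10^5 s: μ = 4π²r³/T² = 1.26832×10^8 km³/s².
Semi-major axis of the transfer orbit: a_t = (99800 + 8.920×10^5)/2 = 4.959×10^5 km.
At r₁ the circular-orbit speed is v₁ = √(μ/r₁) = 35.649 km/s.
Transfer-orbit speed at r₁ (vis-viva): v_p = √[μ(2/r₁ − 1/a_t)] = 47.812 km/s.
First burn Δv₁ = |v_p − v₁| = 12.163 km/s.
Circular speed at r₂: v₂ = √(μ/r₂) = 11.92428 km/s.
Transfer-orbit speed at r₂: v_a = √[μ(2/r₂ − 1/a_t)] = 5.349341 km/s.
Second burn Δv₂ = |v₂ − v_a| = 6.5749 km/s.
Δv = Δv₁ + Δv₂ = 12.163 + 6.5749 = 18.74 km/s.

Δv = 18.7 km/s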